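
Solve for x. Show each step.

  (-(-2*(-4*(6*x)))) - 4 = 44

Step 1. [(-(-2*(-4*(6*x)))) - 4 = 44] add 4: x sits inside (… - 4) ⇒ sub: -(-2*(-4*(6*x))) = 48.
Step 2. [-(-2*(-4*(6*x))) = 48] leading − — multiply by −1. So neg: -2*(-4*(6*x)) = -48.
Step 3. [-2*(-4*(6*x)) = -48] -2 out front; divide by -2 ⇒ div: -4*(6*x) = 24.
Step 4. [-4*(6*x) = 24] leading coefficient -4: divide by -4, so div: 6*x = -6.
Step 5. [6*x = -6] 6 out front; divide by 6 ⇒ div: x = -1.

Answer: x ∈ {-1}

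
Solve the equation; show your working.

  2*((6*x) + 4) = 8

Step 1. [2*((6*x) + 4) = 8] LHS = 2·(…); ÷2 both sides. So div: (6*x) + 4 = 4.
Step 2. [(6*x) + 4 = 4] 4 comes off first (subtract 4). So sub: 6*x = 0.
Step 3. [6*x = 0] divide by the outer 6 ⇒ div: x = 0.

Answer: x ∈ {0}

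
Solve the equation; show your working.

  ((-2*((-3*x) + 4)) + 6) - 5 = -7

Step 1. [((-2*((-3*x) + 4)) + 6) - 5 = -7] 5 comes off first (add 5) ⇒ sub: (-2*((-3*x) + 4)) + 6 = -2.
Step 2. [(-2*((-3*x) + 4)) + 6 = -2] common factor -2 (LHS and -2) — divide through ⇒ factor: ((-3*x) + 4) - 3 = 1.
Step 3. [((-3*x) + 4) - 3 = 1] add 3: x sits inside (… - 3). So sub: (-3*x) + 4 = 4.
Step 4. [(-3*x) + 4 = 4] subtract 4: x sits inside (… + 4). So sub: -3*x = 0.
Step 5. [-3*x = 0] divide by the outer -3. So div: x = 0.

Answer: x ∈ {0}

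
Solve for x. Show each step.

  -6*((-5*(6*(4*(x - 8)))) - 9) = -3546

Step 1. [-6*((-5*(6*(4*(x - 8)))) - 9) = -3546] divide by the outer -6 ⇒ div: (-5*(6*(4*(x - 8)))) - 9 = 591.
Step 2. [(-5*(6*(4*(x - 8)))) - 9 = 591] peel the -9: add 9 from each side ⇒ sub: -5*(6*(4*(x - 8))) = 600.
Step 3. [-5*(6*(4*(x - 8))) = 600] LHS = -5·(…); ÷-5 both sides. So div: 6*(4*(x - 8)) = -120.
Step 4. [6*(4*(x - 8)) = -120] LHS = 6·(…); ÷6 both sides. So div: 4*(x - 8) = -20.
Step 5. [4*(x - 8) = -20] 4·(inner) — divide through by 4. So div: x - 8 = -5.
Step 6. [x - 8 = -5] 8 comes off first (add 8) ⇒ sub: x = 3.

Answer: x ∈ {3}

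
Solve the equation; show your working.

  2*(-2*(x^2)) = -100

Step 1. [2*(-2*(x^2)) = -100] 2·(inner) — divide through by 2. So div: -2*(x^2) = -50.
Step 2. [-2*(x^2) = -50] -2 out front; divide by -2. So div: x^2 = 25.
Step 3. [x^2 = 25] √ both sides: 25 ≥ 0 gives two branches ⇒ sqrt: x = 5 or -5.

Answer: x ∈ {-5, 5}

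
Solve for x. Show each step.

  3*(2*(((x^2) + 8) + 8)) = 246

Step 1. [3*(2*(((x^2) + 8) + 8)) = 246] leading coefficient 3: divide by 3. So div: 2*(((x^2) + 8) + 8) = 82.
Step 2. [2*(((x^2) + 8) + 8) = 82] 2 out front; divide by 2, so div: ((x^2) + 8) + 8 = 41.
Step 3. [((x^2) + 8) + 8 = 41] peel the +8: subtract 8 from each side. So sub: (x^2) + 8 = 33.
Step 4. [(x^2) + 8 = 33] 8 comes off first (subtract 8). So sub: x^2 = 25.
Step 5. [x^2 = 25] √ both sides: 25 ≥ 0 gives two branches, so sqrt: x = 5 or -5.

Answer: x ∈ {-5, 5}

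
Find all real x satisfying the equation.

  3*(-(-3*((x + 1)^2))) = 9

Step 1. [3*(-(-3*((x + 1)^2))) = 9] 3·(inner) — divide through by 3. So div: -(-3*((x + 1)^2)) = 3.
Step 2. [-(-3*((x + 1)^2)) = 3] LHS negated; negate both sides. So neg: -3*((x + 1)^2) = -3.
Step 3. [-3*((x + 1)^2) = -3] -3·(inner) — divide through by -3. So div: (x + 1)^2 = 1.
Step 4. [(x + 1)^2 = 1] 1 ≥ 0, LHS is (·)² — take ±√ ⇒ sqrt: x + 1 = 1 or -1.
Step 5. [x + 1 = 1 or -1] subtract 1: x sits inside (… + 1). So sub: x = 0 or -2.

Answer: x ∈ {-2, 0}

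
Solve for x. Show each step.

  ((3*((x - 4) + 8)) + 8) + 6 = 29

Step 1. [((3*((x - 4) + 8)) + 8) + 6 = 29] the outer +6 inverts by subtracting 6, so sub: (3*((x - 4) + 8)) + 8 = 23.
Step 2. [(3*((x - 4) + 8)) + 8 = 23] the outer +8 inverts by subtracting 8 ⇒ sub: 3*((x - 4) + 8) = 15.
Step 3. [3*((x - 4) + 8) = 15] LHS = 3·(…); ÷3 both sides. So div: (x - 4) + 8 = 5.
Step 4. [(x - 4) + 8 = 5] peel the +8: subtract 8 from each side, so sub: x - 4 = -3.
Step 5. [x - 4 = -3] add 4: x sits inside (… - 4) ⇒ sub: x = 1.

Answer: x ∈ {1}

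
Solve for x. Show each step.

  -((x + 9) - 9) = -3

Step 1. [-((x + 9) - 9) = -3] LHS negated; negate both sides. So neg: (x + 9) - 9 = 3.
Step 2. [(x + 9) - 9 = 3] 9 comes off first (add 9) ⇒ sub: x + 9 = 12.
Step 3. [x + 9 = 12] the outer +9 inverts by subtracting 9. So sub: x = 3.

Answer: x ∈ {3}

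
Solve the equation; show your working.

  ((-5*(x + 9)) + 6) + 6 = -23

Step 1. [((-5*(x + 9)) + 6) + 6 = -23] subtract 6: x sits inside (… + 6). So sub: (-5*(x + 9)) + 6 = -29.
Step 2. [(-5*(x + 9)) + 6 = -29] +6 is outermost — subtract 6 both sides, so sub: -5*(x + 9) = -35.
Step 3. [-5*(x + 9) = -35] -5·(inner) — divide through by -5, so div: x + 9 = 7.
Step 4. [x + 9 = 7] +9 is outermost — subtract 9 both sides ⇒ sub: x = -2.

Answer: x ∈ {-2}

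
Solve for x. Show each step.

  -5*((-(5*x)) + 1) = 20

Step 1. [-5*((-(5*x)) + 1) = 20] divide by the outer -5 ⇒ div: (-(5*x)) + 1 = -4.
Step 2. [(-(5*x)) + 1 = -4] subtract 1: x sits inside (… + 1), so sub: -(5*x) = -5.
Step 3. [-(5*x) = -5] leading − — multiply by −1. So neg: 5*x = 5.
Step 4. [5*x = 5] divide by the outer 5, so div: x = 1.

Answer: x ∈ {1}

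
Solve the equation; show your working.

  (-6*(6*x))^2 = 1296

Step 1. [(-6*(6*x))^2 = 1296] LHS squared, RHS 1296 ≥ 0: apply √ (±), so sqrt: -6*(6*x) = 36 or -36.
Step 2. [-6*(6*x) = 36 or -36] LHS = -6·(…); ÷-6 both sides ⇒ div: 6*x = -6 or 6.
Step 3. [6*x = -6 or 6] LHS = 6·(…); ÷6 both sides. So div: x = -1 or 1.

Answer: x ∈ {-1, 1}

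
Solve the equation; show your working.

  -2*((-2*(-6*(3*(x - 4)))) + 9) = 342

Step 1. [-2*((-2*(-6*(3*(x - 4)))) + 9) = 342] LHS = -2·(…); ÷-2 both sides. So div: (-2*(-6*(3*(x - 4)))) + 9 = -171.
Step 2. [(-2*(-6*(3*(x - 4)))) + 9 = -171] subtract 9: x sits inside (… + 9). So sub: -2*(-6*(3*(x - 4))) = -180.
Step 3. [-2*(-6*(3*(x - 4))) = -180] divide by the outer -2. So div: -6*(3*(x - 4)) = 90.
Step 4. [-6*(3*(x - 4)) = 90] LHS = -6·(…); ÷-6 both sides, so div: 3*(x - 4) = -15.
Step 5. [3*(x - 4) = -15] divide by the outer 3 ⇒ div: x - 4 = -5.
Step 6. [x - 4 = -5] the outer -4 inverts by adding 4. So sub: x = -1.

Answer: x ∈ {-1}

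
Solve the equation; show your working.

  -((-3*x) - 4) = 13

Step 1. [-((-3*x) - 4) = 13] LHS negated; negate both sides. So neg: (-3*x) - 4 = -13.
Step 2. [(-3*x) - 4 = -13] the outer -4 inverts by adding 4 ⇒ sub: -3*x = -9.
Step 3. [-3*x = -9] divide by the outer -3, so div: x = 3.

Answer: x ∈ {3}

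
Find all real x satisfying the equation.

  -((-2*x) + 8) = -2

Step 1. [-((-2*x) + 8) = -2] LHS negated; negate both sides. So neg: (-2*x) + 8 = 2.
Step 2. [(-2*x) + 8 = 2] -2 divides every term; factor it out, so factor: x - 4 = -1.
Step 3. [x - 4 = -1] peel the -4: add 4 from each side ⇒ sub: x = 3.

Answer: x ∈ {3}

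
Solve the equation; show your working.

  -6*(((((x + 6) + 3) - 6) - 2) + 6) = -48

Step 1. [-6*(((((x + 6) + 3) - 6) - 2) + 6) = -48] LHS = -6·(…); ÷-6 both sides, so div: ((((x + 6) + 3) - 6) - 2) + 6 = 8.
Step 2. [((((x + 6) + 3) - 6) - 2) + 6 = 8] the outer +6 inverts by subtracting 6, so sub: (((x + 6) + 3) - 6) - 2 = 2.
Step 3. [(((x + 6) + 3) - 6) - 2 = 2] the outer -2 inverts by adding 2. So sub: ((x + 6) + 3) - 6 = 4.
Step 4. [((x + 6) + 3) - 6 = 4] the outer -6 inverts by adding 6, so sub: (x + 6) + 3 = 10.
Step 5. [(x + 6) + 3 = 10] subtract 3: x sits inside (… + 3) ⇒ sub: x + 6 = 7.
Step 6. [x + 6 = 7] peel the +6: subtract 6 from each side ⇒ sub: x = 1.

Answer: x ∈ {1}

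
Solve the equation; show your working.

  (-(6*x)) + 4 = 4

Step 1. [(-(6*x)) + 4 = 4] peel the +4: subtract 4 from each side ⇒ sub: -(6*x) = 0.
Step 2. [-(6*x) = 0] flip signs both sides ⇒ neg: 6*x = 0.
Step 3. [6*x = 0] divide by the outer 6 ⇒ div: x = 0.

Answer: x ∈ {0}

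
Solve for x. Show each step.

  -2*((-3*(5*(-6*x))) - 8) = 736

Step 1. [-2*((-3*(5*(-6*x))) - 8) = 736] LHS = -2·(…); ÷-2 both sides. So div: (-3*(5*(-6*x))) - 8 = -368.
Step 2. [(-3*(5*(-6*x))) - 8 = -368] peel the -8: add 8 from each side ⇒ sub: -3*(5*(-6*x)) = -360.
Step 3. [-3*(5*(-6*x)) = -360] -3·(inner) — divide through by -3, so div: 5*(-6*x) = 120.
Step 4. [5*(-6*x) = 120] 5 out front; divide by 5 ⇒ div: -6*x = 24.
Step 5. [-6*x = 24] -6 out front; divide by -6. So div: x = -4.

Answer: x ∈ {-4}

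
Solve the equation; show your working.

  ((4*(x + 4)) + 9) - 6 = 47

Step 1. [((4*(x + 4)) + 9) - 6 = 47] peel the -6: add 6 from each side ⇒ sub: (4*(x + 4)) + 9 = 53.
Step 2. [(4*(x + 4)) + 9 = 53] the outer +9 inverts by subtracting 9, so sub: 4*(x + 4) = 44.
Step 3. [4*(x + 4) = 44] divide by the outer 4 ⇒ div: x + 4 = 11.
Step 4. [x + 4 = 11] the outer +4 inverts by subtracting 4. So sub: x = 7.

Answer: x ∈ {7}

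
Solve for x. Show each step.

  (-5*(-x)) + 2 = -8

Step 1. [(-5*(-x)) + 2 = -8] the outer +2 inverts by subtracting 2. So sub: -5*(-x) = -10.
Step 2. [-5*(-x) = -10] -5 out front; divide by -5, so div: -x = 2.
Step 3. [-x = 2] LHS negated; negate both sides ⇒ neg: x = -2.

Answer: x ∈ {-2}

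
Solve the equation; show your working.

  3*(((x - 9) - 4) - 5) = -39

Step 1. [3*(((x - 9) - 4) - 5) = -39] LHS = 3·(…); ÷3 both sides, so div: ((x - 9) - 4) - 5 = -13.
Step 2. [((x - 9) - 4) - 5 = -13] peel the -5: add 5 from each side. So sub: (x - 9) - 4 = -8.
Step 3. [(x - 9) - 4 = -8] add 4: x sits inside (… - 4) ⇒ sub: x - 9 = -4.
Step 4. [x - 9 = -4] 9 comes off first (add 9) ⇒ sub: x = 5.

Answer: x ∈ {5}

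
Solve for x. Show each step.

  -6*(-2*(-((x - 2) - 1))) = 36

Step 1. [-6*(-2*(-((x - 2) - 1))) = 36] LHS = -6·(…); ÷-6 both sides. So div: -2*(-((x - 2) - 1)) = -6.
Step 2. [-2*(-((x - 2) - 1)) = -6] divide by the outer -2, so div: -((x - 2) - 1) = 3.
Step 3. [-((x - 2) - 1) = 3] leading − — multiply by −1. So neg: (x - 2) - 1 = -3.
Step 4. [(x - 2) - 1 = -3] -1 is outermost — add 1 both sides, so sub: x - 2 = -2.
Step 5. [x - 2 = -2] peel the -2: add 2 from each side, so sub: x = 0.

Answer: x ∈ {0}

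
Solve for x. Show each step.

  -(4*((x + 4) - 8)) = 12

Step 1. [-(4*((x + 4) - 8)) = 12] LHS negated; negate both sides ⇒ neg: 4*((x + 4) - 8) = -12.
Step 2. [4*((x + 4) - 8) = -12] 4·(inner) — divide through by 4, so div: (x + 4) - 8 = -3.
Step 3. [(x + 4) - 8 = -3] the outer -8 inverts by adding 8 ⇒ sub: x + 4 = 5.
Step 4. [x + 4 = 5] the outer +4 inverts by subtracting 4 ⇒ sub: x = 1.

Answer: x ∈ {1}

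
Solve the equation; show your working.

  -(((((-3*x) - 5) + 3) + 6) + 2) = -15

Step 1. [-(((((-3*x) - 5) + 3) + 6) + 2) = -15] flip signs both sides ⇒ neg: ((((-3*x) - 5) + 3) + 6) + 2 = 15.
Step 2. [((((-3*x) - 5) + 3) + 6) + 2 = 15] the outer +2 inverts by subtracting 2, so sub: (((-3*x) - 5) + 3) + 6 = 13.
Step 3. [(((-3*x) - 5) + 3) + 6 = 13] the outer +6 inverts by subtracting 6 ⇒ sub: ((-3*x) - 5) + 3 = 7.
Step 4. [((-3*x) - 5) + 3 = 7] peel the +3: subtract 3 from each side, so sub: (-3*x) - 5 = 4.
Step 5. [(-3*x) - 5 = 4] -5 is outermost — add 5 both sides, so sub: -3*x = 9.
Step 6. [-3*x = 9] LHS = -3·(…); ÷-3 both sides ⇒ div: x = -3.

Answer: x ∈ {-3}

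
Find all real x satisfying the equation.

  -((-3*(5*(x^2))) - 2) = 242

Step 1. [-((-3*(5*(x^2))) - 2) = 242] leading − — multiply by −1 ⇒ neg: (-3*(5*(x^2))) - 2 = -242.
Step 2. [(-3*(5*(x^2))) - 2 = -242] the outer -2 inverts by adding 2 ⇒ sub: -3*(5*(x^2)) = -240.
Step 3. [-3*(5*(x^2)) = -240] divide by the outer -3, so div: 5*(x^2) = 80.
Step 4. [5*(x^2) = 80] leading coefficient 5: divide by 5, so div: x^2 = 16.
Step 5. [x^2 = 16] √ both sides: 16 ≥ 0 gives two branches, so sqrt: x = 4 or -4.

Answer: x ∈ {-4, 4}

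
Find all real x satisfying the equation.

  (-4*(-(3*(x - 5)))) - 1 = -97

Step 1. [(-4*(-(3*(x - 5)))) - 1 = -97] 1 comes off first (add 1), so sub: -4*(-(3*(x - 5))) = -96.
Step 2. [-4*(-(3*(x - 5))) = -96] divide by the outer -4, so div: -(3*(x - 5)) = 24.
Step 3. [-(3*(x - 5)) = 24] LHS negated; negate both sides ⇒ neg: 3*(x - 5) = -24.
Step 4. [3*(x - 5) = -24] 3·(inner) — divide through by 3, so div: x - 5 = -8.
Step 5. [x - 5 = -8] the outer -5 inverts by adding 5, so sub: x = -3.

Answer: x ∈ {-3}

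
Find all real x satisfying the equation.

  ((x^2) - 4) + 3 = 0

Step 1. [((x^2) - 4) + 3 = 0] +3 is outermost — subtract 3 both sides, so sub: (x^2) - 4 = -3.
Step 2. [(x^2) - 4 = -3] 4 comes off first (add 4), so sub: x^2 = 1.
Step 3. [x^2 = 1] √ both sides: 1 ≥ 0 gives two branches, so sqrt: x = 1 or -1.

Answer: x ∈ {-1, 1}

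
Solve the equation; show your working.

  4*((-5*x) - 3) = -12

Step 1. [4*((-5*x) - 3) = -12] LHS = 4·(…); ÷4 both sides ⇒ div: (-5*x) - 3 = -3.
Step 2. [(-5*x) - 3 = -3] -3 is outermost — add 3 both sides ⇒ sub: -5*x = 0.
Step 3. [-5*x = 0] leading coefficient -5: divide by -5 ⇒ div: x = 0.

Answer: x ∈ {0}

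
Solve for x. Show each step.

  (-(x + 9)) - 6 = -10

Step 1. [(-(x + 9)) - 6 = -10] 6 comes off first (add 6). So sub: -(x + 9) = -4.
Step 2. [-(x + 9) = -4] leading − — multiply by −1 ⇒ neg: x + 9 = 4.
Step 3. [x + 9 = 4] subtract 9: x sits inside (… + 9). So sub: x = -5.

Answer: x ∈ {-5}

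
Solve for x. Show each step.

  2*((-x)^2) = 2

Step 1. [2*((-x)^2) = 2] LHS = 2·(…); ÷2 both sides, so div: (-x)^2 = 1.
Step 2. [(-x)^2 = 1] LHS squared, RHS 1 ≥ 0: apply √ (±). So sqrt: -x = 1 or -1.
Step 3. [-x = 1 or -1] flip signs both sides, so neg: x = -1 or 1.

Answer: x ∈ {-1, 1}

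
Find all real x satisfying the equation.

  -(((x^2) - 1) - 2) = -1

Step 1. [-(((x^2) - 1) - 2) = -1] LHS negated; negate both sides. So neg: ((x^2) - 1) - 2 = 1.
Step 2. [((x^2) - 1) - 2 = 1] -2 is outermost — add 2 both sides ⇒ sub: (x^2) - 1 = 3.
Step 3. [(x^2) - 1 = 3] 1 comes off first (add 1) ⇒ sub: x^2 = 4.
Step 4. [x^2 = 4] √ both sides: 4 ≥ 0 gives two branches. So sqrt: x = 2 or -2.

Answer: x ∈ {-2, 2}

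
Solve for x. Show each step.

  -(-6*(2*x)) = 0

Step 1. [-(-6*(2*x)) = 0] leading − — multiply by −1. So neg: -6*(2*x) = 0.
Step 2. [-6*(2*x) = 0] -6 out front; divide by -6, so div: 2*x = 0.
Step 3. [2*x = 0] LHS = 2·(…); ÷2 both sides, so div: x = 0.

Answer: x ∈ {0}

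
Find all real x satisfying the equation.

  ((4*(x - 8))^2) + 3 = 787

Step 1. [((4*(x - 8))^2) + 3 = 787] 3 comes off first (subtract 3). So sub: (4*(x - 8))^2 = 784.
Step 2. [(4*(x - 8))^2 = 784] √ both sides: 784 ≥ 0 gives two branches. So sqrt: 4*(x - 8) = 28 or -28.
Step 3. [4*(x - 8) = 28 or -28] leading coefficient 4: divide by 4. So div: x - 8 = 7 or -7.
Step 4. [x - 8 = 7 or -7] the outer -8 inverts by adding 8. So sub: x = 15 or 1.

Answer: x ∈ {1, 15}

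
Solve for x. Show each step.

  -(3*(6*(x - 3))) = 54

Step 1. [-(3*(6*(x - 3))) = 54] leading − — multiply by −1 ⇒ neg: 3*(6*(x - 3)) = -54.
Step 2. [3*(6*(x - 3)) = -54] 3 out front; divide by 3 ⇒ div: 6*(x - 3) = -18.
Step 3. [6*(x - 3) = -18] LHS = 6·(…); ÷6 both sides. So div: x - 3 = -3.
Step 4. [x - 3 = -3] peel the -3: add 3 from each side. So sub: x = 0.

Answer: x ∈ {0}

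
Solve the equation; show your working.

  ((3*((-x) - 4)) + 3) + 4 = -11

Step 1. [((3*((-x) - 4)) + 3) + 4 = -11] 4 comes off first (subtract 4). So sub: (3*((-x) - 4)) + 3 = -15.
Step 2. [(3*((-x) - 4)) + 3 = -15] subtract 3: x sits inside (… + 3), so sub: 3*((-x) - 4) = -18.
Step 3. [3*((-x) - 4) = -18] divide by the outer 3, so div: (-x) - 4 = -6.
Step 4. [(-x) - 4 = -6] add 4: x sits inside (… - 4). So sub: -x = -2.
Step 5. [-x = -2] flip signs both sides, so neg: x = 2.

Answer: x ∈ {2}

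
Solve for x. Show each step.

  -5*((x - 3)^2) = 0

Step 1. [-5*((x - 3)^2) = 0] -5·(inner) — divide through by -5, so div: (x - 3)^2 = 0.
Step 2. [(x - 3)^2 = 0] LHS squared, RHS 0 ≥ 0: apply √ (±). So sqrt: x - 3 = 0.
Step 3. [x - 3 = 0] -3 is outermost — add 3 both sides ⇒ sub: x = 3.

Answer: x ∈ {3}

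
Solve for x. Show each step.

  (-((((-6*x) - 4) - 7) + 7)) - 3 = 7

Step 1. [(-((((-6*x) - 4) - 7) + 7)) - 3 = 7] 3 comes off first (add 3) ⇒ sub: -((((-6*x) - 4) - 7) + 7) = 10.
Step 2. [-((((-6*x) - 4) - 7) + 7) = 10] flip signs both sides. So neg: (((-6*x) - 4) - 7) + 7 = -10.
Step 3. [(((-6*x) - 4) - 7) + 7 = -10] +7 is outermost — subtract 7 both sides ⇒ sub: ((-6*x) - 4) - 7 = -17.
Step 4. [((-6*x) - 4) - 7 = -17] peel the -7: add 7 from each side. So sub: (-6*x) - 4 = -10.
Step 5. [(-6*x) - 4 = -10] peel the -4: add 4 from each side ⇒ sub: -6*x = -6.
Step 6. [-6*x = -6] leading coefficient -6: divide by -6 ⇒ div: x = 1.

Answer: x ∈ {1}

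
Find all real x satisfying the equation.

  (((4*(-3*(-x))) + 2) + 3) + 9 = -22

Step 1. [(((4*(-3*(-x))) + 2) + 3) + 9 = -22] subtract 9: x sits inside (… + 9) ⇒ sub: ((4*(-3*(-x))) + 2) + 3 = -31.
Step 2. [((4*(-3*(-x))) + 2) + 3 = -31] subtract 3: x sits inside (… + 3). So sub: (4*(-3*(-x))) + 2 = -34.
Step 3. [(4*(-3*(-x))) + 2 = -34] the outer +2 inverts by subtracting 2. So sub: 4*(-3*(-x)) = -36.
Step 4. [4*(-3*(-x)) = -36] 4 out front; divide by 4. So div: -3*(-x) = -9.
Step 5. [-3*(-x) = -9] -3·(inner) — divide through by -3 ⇒ div: -x = 3.
Step 6. [-x = 3] flip signs both sides, so neg: x = -3.

Answer: x ∈ {-3}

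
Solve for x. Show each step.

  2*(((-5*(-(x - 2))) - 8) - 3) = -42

Step 1. [2*(((-5*(-(x - 2))) - 8) - 3) = -42] 2·(inner) — divide through by 2, so div: ((-5*(-(x - 2))) - 8) - 3 = -21.
Step 2. [((-5*(-(x - 2))) - 8) - 3 = -21] peel the -3: add 3 from each side ⇒ sub: (-5*(-(x - 2))) - 8 = -18.
Step 3. [(-5*(-(x - 2))) - 8 = -18] the outer -8 inverts by adding 8. So sub: -5*(-(x - 2)) = -10.
Step 4. [-5*(-(x - 2)) = -10] divide by the outer -5. So div: -(x - 2) = 2.
Step 5. [-(x - 2) = 2] leading − — multiply by −1. So neg: x - 2 = -2.
Step 6. [x - 2 = -2] peel the -2: add 2 from each side ⇒ sub: x = 0.

Answer: x ∈ {0}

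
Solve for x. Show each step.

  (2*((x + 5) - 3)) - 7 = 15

Step 1. [(2*((x + 5) - 3)) - 7 = 15] add 7: x sits inside (… - 7), so sub: 2*((x + 5) - 3) = 22.
Step 2. [2*((x + 5) - 3) = 22] 2 out front; divide by 2, so div: (x + 5) - 3 = 11.
Step 3. [(x + 5) - 3 = 11] 3 comes off first (add 3) ⇒ sub: x + 5 = 14.
Step 4. [x + 5 = 14] subtract 5: x sits inside (… + 5). So sub: x = 9.

Answer: x ∈ {9}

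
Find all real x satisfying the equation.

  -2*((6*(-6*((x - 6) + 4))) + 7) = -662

Step 1. [-2*((6*(-6*((x - 6) + 4))) + 7) = -662] -2·(inner) — divide through by -2, so div: (6*(-6*((x - 6) + 4))) + 7 = 331.
Step 2. [(6*(-6*((x - 6) + 4))) + 7 = 331] +7 is outermost — subtract 7 both sides, so sub: 6*(-6*((x - 6) + 4)) = 324.
Step 3. [6*(-6*((x - 6) + 4)) = 324] 6·(inner) — divide through by 6 ⇒ div: -6*((x - 6) + 4) = 54.
Step 4. [-6*((x - 6) + 4) = 54] -6·(inner) — divide through by -6 ⇒ div: (x - 6) + 4 = -9.
Step 5. [(x - 6) + 4 = -9] 4 comes off first (subtract 4), so sub: x - 6 = -13.
Step 6. [x - 6 = -13] peel the -6: add 6 from each side ⇒ sub: x = -7.

Answer: x ∈ {-7}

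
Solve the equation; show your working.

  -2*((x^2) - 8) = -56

Step 1. [-2*((x^2) - 8) = -56] LHS = -2·(…); ÷-2 both sides, so div: (x^2) - 8 = 28.
Step 2. [(x^2) - 8 = 28] 8 comes off first (add 8), so sub: x^2 = 36.
Step 3. [x^2 = 36] 36 ≥ 0, LHS is (·)² — take ±√ ⇒ sqrt: x = 6 or -6.

Answer: x ∈ {-6, 6}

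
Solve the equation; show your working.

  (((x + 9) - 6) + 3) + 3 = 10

Step 1. [(((x + 9) - 6) + 3) + 3 = 10] subtract 3: x sits inside (… + 3) ⇒ sub: ((x + 9) - 6) + 3 = 7.
Step 2. [((x + 9) - 6) + 3 = 7] the outer +3 inverts by subtracting 3 ⇒ sub: (x + 9) - 6 = 4.
Step 3. [(x + 9) - 6 = 4] add 6: x sits inside (… - 6). So sub: x + 9 = 10.
Step 4. [x + 9 = 10] the outer +9 inverts by subtracting 9, so sub: x = 1.

Answer: x ∈ {1}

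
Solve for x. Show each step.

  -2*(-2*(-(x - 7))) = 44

Step 1. [-2*(-2*(-(x - 7))) = 44] leading coefficient -2: divide by -2, so div: -2*(-(x - 7)) = -22.
Step 2. [-2*(-(x - 7)) = -22] divide by the outer -2. So div: -(x - 7) = 11.
Step 3. [-(x - 7) = 11] LHS negated; negate both sides. So neg: x - 7 = -11.
Step 4. [x - 7 = -11] peel the -7: add 7 from each side. So sub: x = -4.

Answer: x ∈ {-4}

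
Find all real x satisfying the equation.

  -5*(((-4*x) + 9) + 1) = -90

Step 1. [-5*(((-4*x) + 9) + 1) = -90] LHS = -5·(…); ÷-5 both sides, so div: ((-4*x) + 9) + 1 = 18.
Step 2. [((-4*x) + 9) + 1 = 18] +1 is outermost — subtract 1 both sides, so sub: (-4*x) + 9 = 17.
Step 3. [(-4*x) + 9 = 17] +9 is outermost — subtract 9 both sides, so sub: -4*x = 8.
Step 4. [-4*x = 8] -4 out front; divide by -4. So div: x = -2.

Answer: x ∈ {-2}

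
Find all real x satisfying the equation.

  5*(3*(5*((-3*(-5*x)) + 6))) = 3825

Step 1. [5*(3*(5*((-3*(-5*x)) + 6))) = 3825] divide by the outer 5. So div: 3*(5*((-3*(-5*x)) + 6)) = 765.
Step 2. [3*(5*((-3*(-5*x)) + 6)) = 765] leading coefficient 3: divide by 3, so div: 5*((-3*(-5*x)) + 6) = 255.
Step 3. [5*((-3*(-5*x)) + 6) = 255] LHS = 5·(…); ÷5 both sides, so div: (-3*(-5*x)) + 6 = 51.
Step 4. [(-3*(-5*x)) + 6 = 51] the outer +6 inverts by subtracting 6. So sub: -3*(-5*x) = 45.
Step 5. [-3*(-5*x) = 45] -3 out front; divide by -3. So div: -5*x = -15.
Step 6. [-5*x = -15] LHS = -5·(…); ÷-5 both sides. So div: x = 3.

Answer: x ∈ {3}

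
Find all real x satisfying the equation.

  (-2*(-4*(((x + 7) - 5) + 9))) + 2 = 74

Step 1. [(-2*(-4*(((x + 7) - 5) + 9))) + 2 = 74] peel the +2: subtract 2 from each side, so sub: -2*(-4*(((x + 7) - 5) + 9)) = 72.
Step 2. [-2*(-4*(((x + 7) - 5) + 9)) = 72] -2·(inner) — divide through by -2, so div: -4*(((x + 7) - 5) + 9) = -36.
Step 3. [-4*(((x + 7) - 5) + 9) = -36] divide by the outer -4. So div: ((x + 7) - 5) + 9 = 9.
Step 4. [((x + 7) - 5) + 9 = 9] peel the +9: subtract 9 from each side. So sub: (x + 7) - 5 = 0.
Step 5. [(x + 7) - 5 = 0] -5 is outermost — add 5 both sides, so sub: x + 7 = 5.
Step 6. [x + 7 = 5] peel the +7: subtract 7 from each side ⇒ sub: x = -2.

Answer: x ∈ {-2}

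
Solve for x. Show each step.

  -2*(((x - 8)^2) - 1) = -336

Step 1. [-2*(((x - 8)^2) - 1) = -336] leading coefficient -2: divide by -2 ⇒ div: ((x - 8)^2) - 1 = 168.
Step 2. [((x - 8)^2) - 1 = 168] 1 comes off first (add 1). So sub: (x - 8)^2 = 169.
Step 3. [(x - 8)^2 = 169] 169 ≥ 0, LHS is (·)² — take ±√. So sqrt: x - 8 = 13 or -13.
Step 4. [x - 8 = 13 or -13] 8 comes off first (add 8) ⇒ sub: x = 21 or -5.

Answer: x ∈ {-5, 21}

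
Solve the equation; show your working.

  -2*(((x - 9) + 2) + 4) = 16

Step 1. [-2*(((x - 9) + 2) + 4) = 16] -2·(inner) — divide through by -2 ⇒ div: ((x - 9) + 2) + 4 = -8.
Step 2. [((x - 9) + 2) + 4 = -8] the outer +4 inverts by subtracting 4. So sub: (x - 9) + 2 = -12.
Step 3. [(x - 9) + 2 = -12] 2 comes off first (subtract 2) ⇒ sub: x - 9 = -14.
Step 4. [x - 9 = -14] the outer -9 inverts by adding 9, so sub: x = -5.

Answer: x ∈ {-5}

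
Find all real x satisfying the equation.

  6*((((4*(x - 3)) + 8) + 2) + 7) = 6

Step 1. [6*((((4*(x - 3)) + 8) + 2) + 7) = 6] LHS = 6·(…); ÷6 both sides. So div: (((4*(x - 3)) + 8) + 2) + 7 = 1.
Step 2. [(((4*(x - 3)) + 8) + 2) + 7 = 1] peel the +7: subtract 7 from each side. So sub: ((4*(x - 3)) + 8) + 2 = -6.
Step 3. [((4*(x - 3)) + 8) + 2 = -6] subtract 2: x sits inside (… + 2) ⇒ sub: (4*(x - 3)) + 8 = -8.
Step 4. [(4*(x - 3)) + 8 = -8] common factor 4 (LHS and -8) — divide through, so factor: (x - 3) + 2 = -2.
Step 5. [(x - 3) + 2 = -2] subtract 2: x sits inside (… + 2) ⇒ sub: x - 3 = -4.
Step 6. [x - 3 = -4] peel the -3: add 3 from each side, so sub: x = -1.

Answer: x ∈ {-1}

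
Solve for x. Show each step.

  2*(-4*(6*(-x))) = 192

Step 1. [2*(-4*(6*(-x))) = 192] LHS = 2·(…); ÷2 both sides. So div: -4*(6*(-x)) = 96.
Step 2. [-4*(6*(-x)) = 96] LHS = -4·(…); ÷-4 both sides. So div: 6*(-x) = -24.
Step 3. [6*(-x) = -24] 6 out front; divide by 6, so div: -x = -4.
Step 4. [-x = -4] flip signs both sides, so neg: x = 4.

Answer: x ∈ {4}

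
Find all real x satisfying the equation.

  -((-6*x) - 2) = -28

Step 1. [-((-6*x) - 2) = -28] LHS negated; negate both sides, so neg: (-6*x) - 2 = 28.
Step 2. [(-6*x) - 2 = 28] add 2: x sits inside (… - 2), so sub: -6*x = 30.
Step 3. [-6*x = 30] LHS = -6·(…); ÷-6 both sides. So div: x = -5.

Answer: x ∈ {-5}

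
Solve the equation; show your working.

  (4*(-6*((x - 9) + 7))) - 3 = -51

Step 1. [(4*(-6*((x - 9) + 7))) - 3 = -51] peel the -3: add 3 from each side ⇒ sub: 4*(-6*((x - 9) + 7)) = -48.
Step 2. [4*(-6*((x - 9) + 7)) = -48] 4 out front; divide by 4. So div: -6*((x - 9) + 7) = -12.
Step 3. [-6*((x - 9) + 7) = -12] -6·(inner) — divide through by -6. So div: (x - 9) + 7 = 2.
Step 4. [(x - 9) + 7 = 2] 7 comes off first (subtract 7). So sub: x - 9 = -5.
Step 5. [x - 9 = -5] peel the -9: add 9 from each side. So sub: x = 4.

Answer: x ∈ {4}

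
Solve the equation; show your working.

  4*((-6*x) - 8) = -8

Step 1. [4*((-6*x) - 8) = -8] 4 out front; divide by 4. So div: (-6*x) - 8 = -2.
Step 2. [(-6*x) - 8 = -2] the outer -8 inverts by adding 8. So sub: -6*x = 6.
Step 3. [-6*x = 6] leading coefficient -6: divide by -6. So div: x = -1.

Answer: x ∈ {-1}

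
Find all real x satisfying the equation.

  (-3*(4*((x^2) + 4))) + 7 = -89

Step 1. [(-3*(4*((x^2) + 4))) + 7 = -89] subtract 7: x sits inside (… + 7). So sub: -3*(4*((x^2) + 4)) = -96.
Step 2. [-3*(4*((x^2) + 4)) = -96] -3·(inner) — divide through by -3 ⇒ div: 4*((x^2) + 4) = 32.
Step 3. [4*((x^2) + 4) = 32] 4·(inner) — divide through by 4, so div: (x^2) + 4 = 8.
Step 4. [(x^2) + 4 = 8] peel the +4: subtract 4 from each side ⇒ sub: x^2 = 4.
Step 5. [x^2 = 4] √ both sides: 4 ≥ 0 gives two branches, so sqrt: x = 2 or -2.

Answer: x ∈ {-2, 2}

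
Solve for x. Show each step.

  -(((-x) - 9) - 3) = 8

Step 1. [-(((-x) - 9) - 3) = 8] LHS negated; negate both sides, so neg: ((-x) - 9) - 3 = -8.
Step 2. [((-x) - 9) - 3 = -8] 3 comes off first (add 3). So sub: (-x) - 9 = -5.
Step 3. [(-x) - 9 = -5] add 9: x sits inside (… - 9), so sub: -x = 4.
Step 4. [-x = 4] leading − — multiply by −1. So neg: x = -4.

Answer: x ∈ {-4}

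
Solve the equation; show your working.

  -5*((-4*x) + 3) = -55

Step 1. [-5*((-4*x) + 3) = -55] -5·(inner) — divide through by -5, so div: (-4*x) + 3 = 11.
Step 2. [(-4*x) + 3 = 11] 3 comes off first (subtract 3), so sub: -4*x = 8.
Step 3. [-4*x = 8] -4 out front; divide by -4 ⇒ div: x = -2.

Answer: x ∈ {-2}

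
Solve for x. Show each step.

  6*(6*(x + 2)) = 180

Step 1. [6*(6*(x + 2)) = 180] 6·(inner) — divide through by 6. So div: 6*(x + 2) = 30.
Step 2. [6*(x + 2) = 30] leading coefficient 6: divide by 6, so div: x + 2 = 5.
Step 3. [x + 2 = 5] the outer +2 inverts by subtracting 2 ⇒ sub: x = 3.

Answer: x ∈ {3}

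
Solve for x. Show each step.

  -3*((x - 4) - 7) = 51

Step 1. [-3*((x - 4) - 7) = 51] leading coefficient -3: divide by -3 ⇒ div: (x - 4) - 7 = -17.
Step 2. [(x - 4) - 7 = -17] peel the -7: add 7 from each side ⇒ sub: x - 4 = -10.
Step 3. [x - 4 = -10] 4 comes off first (add 4) ⇒ sub: x = -6.

Answer: x ∈ {-6}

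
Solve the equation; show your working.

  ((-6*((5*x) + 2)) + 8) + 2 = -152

Step 1. [((-6*((5*x) + 2)) + 8) + 2 = -152] subtract 2: x sits inside (… + 2), so sub: (-6*((5*x) + 2)) + 8 = -154.
Step 2. [(-6*((5*x) + 2)) + 8 = -154] +8 is outermost — subtract 8 both sides, so sub: -6*((5*x) + 2) = -162.
Step 3. [-6*((5*x) + 2) = -162] LHS = -6·(…); ÷-6 both sides. So div: (5*x) + 2 = 27.
Step 4. [(5*x) + 2 = 27] 2 comes off first (subtract 2). So sub: 5*x = 25.
Step 5. [5*x = 25] 5·(inner) — divide through by 5 ⇒ div: x = 5.

Answer: x ∈ {5}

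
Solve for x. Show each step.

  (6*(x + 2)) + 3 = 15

Step 1. [(6*(x + 2)) + 3 = 15] the outer +3 inverts by subtracting 3, so sub: 6*(x + 2) = 12.
Step 2. [6*(x + 2) = 12] divide by the outer 6 ⇒ div: x + 2 = 2.
Step 3. [x + 2 = 2] +2 is outermost — subtract 2 both sides. So sub: x = 0.

Answer: x ∈ {0}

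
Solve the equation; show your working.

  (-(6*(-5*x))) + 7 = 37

Step 1. [(-(6*(-5*x))) + 7 = 37] +7 is outermost — subtract 7 both sides. So sub: -(6*(-5*x)) = 30.
Step 2. [-(6*(-5*x)) = 30] leading − — multiply by −1. So neg: 6*(-5*x) = -30.
Step 3. [6*(-5*x) = -30] 6 out front; divide by 6 ⇒ div: -5*x = -5.
Step 4. [-5*x = -5] -5·(inner) — divide through by -5, so div: x = 1.

Answer: x ∈ {1}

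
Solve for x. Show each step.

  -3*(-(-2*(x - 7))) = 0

Step 1. [-3*(-(-2*(x - 7))) = 0] -3 out front; divide by -3. So div: -(-2*(x - 7)) = 0.
Step 2. [-(-2*(x - 7)) = 0] leading − — multiply by −1, so neg: -2*(x - 7) = 0.
Step 3. [-2*(x - 7) = 0] -2·(inner) — divide through by -2, so div: x - 7 = 0.
Step 4. [x - 7 = 0] -7 is outermost — add 7 both sides. So sub: x = 7.

Answer: x ∈ {7}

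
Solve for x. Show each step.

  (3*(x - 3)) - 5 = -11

Step 1. [(3*(x - 3)) - 5 = -11] peel the -5: add 5 from each side, so sub: 3*(x - 3) = -6.
Step 2. [3*(x - 3) = -6] leading coefficient 3: divide by 3. So div: x - 3 = -2.
Step 3. [x - 3 = -2] the outer -3 inverts by adding 3 ⇒ sub: x = 1.

Answer: x ∈ {1}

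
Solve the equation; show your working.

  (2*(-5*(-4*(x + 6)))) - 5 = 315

Step 1. [(2*(-5*(-4*(x + 6)))) - 5 = 315] 5 comes off first (add 5), so sub: 2*(-5*(-4*(x + 6))) = 320.
Step 2. [2*(-5*(-4*(x + 6))) = 320] LHS = 2·(…); ÷2 both sides. So div: -5*(-4*(x + 6)) = 160.
Step 3. [-5*(-4*(x + 6)) = 160] leading coefficient -5: divide by -5 ⇒ div: -4*(x + 6) = -32.
Step 4. [-4*(x + 6) = -32] -4·(inner) — divide through by -4. So div: x + 6 = 8.
Step 5. [x + 6 = 8] subtract 6: x sits inside (… + 6). So sub: x = 2.

Answer: x ∈ {2}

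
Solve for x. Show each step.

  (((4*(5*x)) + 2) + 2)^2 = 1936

Step 1. [(((4*(5*x)) + 2) + 2)^2 = 1936] 1936 ≥ 0, LHS is (·)² — take ±√, so sqrt: ((4*(5*x)) + 2) + 2 = 44 or -44.
Step 2. [((4*(5*x)) + 2) + 2 = 44 or -44] subtract 2: x sits inside (… + 2). So sub: (4*(5*x)) + 2 = 42 or -46.
Step 3. [(4*(5*x)) + 2 = 42 or -46] +2 is outermost — subtract 2 both sides ⇒ sub: 4*(5*x) = 40 or -48.
Step 4. [4*(5*x) = 40 or -48] leading coefficient 4: divide by 4 ⇒ div: 5*x = 10 or -12.
Step 5. [5*x = 10 or -12] 5 out front; divide by 5 ⇒ div: x = 2 or -12/5.

Answer: x ∈ {-12/5, 2}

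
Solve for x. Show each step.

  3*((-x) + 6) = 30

Step 1. [3*((-x) + 6) = 30] 3 out front; divide by 3 ⇒ div: (-x) + 6 = 10.
Step 2. [(-x) + 6 = 10] subtract 6: x sits inside (… + 6). So sub: -x = 4.
Step 3. [-x = 4] leading − — multiply by −1. So neg: x = -4.

Answer: x ∈ {-4}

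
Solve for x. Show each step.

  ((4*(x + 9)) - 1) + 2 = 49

Step 1. [((4*(x + 9)) - 1) + 2 = 49] the outer +2 inverts by subtracting 2 ⇒ sub: (4*(x + 9)) - 1 = 47.
Step 2. [(4*(x + 9)) - 1 = 47] peel the -1: add 1 from each side, so sub: 4*(x + 9) = 48.
Step 3. [4*(x + 9) = 48] 4·(inner) — divide through by 4. So div: x + 9 = 12.
Step 4. [x + 9 = 12] the outer +9 inverts by subtracting 9, so sub: x = 3.

Answer: x ∈ {3}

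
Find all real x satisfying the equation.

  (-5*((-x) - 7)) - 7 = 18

Step 1. [(-5*((-x) - 7)) - 7 = 18] add 7: x sits inside (… - 7). So sub: -5*((-x) - 7) = 25.
Step 2. [-5*((-x) - 7) = 25] leading coefficient -5: divide by -5. So div: (-x) - 7 = -5.
Step 3. [(-x) - 7 = -5] -7 is outermost — add 7 both sides. So sub: -x = 2.
Step 4. [-x = 2] LHS negated; negate both sides ⇒ neg: x = -2.

Answer: x ∈ {-2}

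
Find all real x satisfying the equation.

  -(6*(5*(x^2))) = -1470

Step 1. [-(6*(5*(x^2))) = -1470] LHS negated; negate both sides. So neg: 6*(5*(x^2)) = 1470.
Step 2. [6*(5*(x^2)) = 1470] 6 out front; divide by 6 ⇒ div: 5*(x^2) = 245.
Step 3. [5*(x^2) = 245] LHS = 5·(…); ÷5 both sides ⇒ div: x^2 = 49.
Step 4. [x^2 = 49] LHS squared, RHS 49 ≥ 0: apply √ (±) ⇒ sqrt: x = 7 or -7.

Answer: x ∈ {-7, 7}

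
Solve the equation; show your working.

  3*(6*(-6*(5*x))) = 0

Step 1. [3*(6*(-6*(5*x))) = 0] leading coefficient 3: divide by 3, so div: 6*(-6*(5*x)) = 0.
Step 2. [6*(-6*(5*x)) = 0] divide by the outer 6. So div: -6*(5*x) = 0.
Step 3. [-6*(5*x) = 0] -6·(inner) — divide through by -6. So div: 5*x = 0.
Step 4. [5*x = 0] 5·(inner) — divide through by 5 ⇒ div: x = 0.

Answer: x ∈ {0}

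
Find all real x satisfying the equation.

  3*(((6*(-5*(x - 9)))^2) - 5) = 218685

Step 1. [3*(((6*(-5*(x - 9)))^2) - 5) = 218685] LHS = 3·(…); ÷3 both sides, so div: ((6*(-5*(x - 9)))^2) - 5 = 72895.
Step 2. [((6*(-5*(x - 9)))^2) - 5 = 72895] peel the -5: add 5 from each side ⇒ sub: (6*(-5*(x - 9)))^2 = 72900.
Step 3. [(6*(-5*(x - 9)))^2 = 72900] 72900 ≥ 0, LHS is (·)² — take ±√, so sqrt: 6*(-5*(x - 9)) = 270 or -270.
Step 4. [6*(-5*(x - 9)) = 270 or -270] leading coefficient 6: divide by 6. So div: -5*(x - 9) = 45 or -45.
Step 5. [-5*(x - 9) = 45 or -45] leading coefficient -5: divide by -5, so div: x - 9 = -9 or 9.
Step 6. [x - 9 = -9 or 9] -9 is outermost — add 9 both sides, so sub: x = 0 or 18.

Answer: x ∈ {0, 18}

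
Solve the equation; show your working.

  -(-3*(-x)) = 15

Step 1. [-(-3*(-x)) = 15] flip signs both sides ⇒ neg: -3*(-x) = -15.
Step 2. [-3*(-x) = -15] LHS = -3·(…); ÷-3 both sides, so div: -x = 5.
Step 3. [-x = 5] LHS negated; negate both sides. So neg: x = -5.

Answer: x ∈ {-5}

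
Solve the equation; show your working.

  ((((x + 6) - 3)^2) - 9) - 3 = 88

Step 1. [((((x + 6) - 3)^2) - 9) - 3 = 88] -3 is outermost — add 3 both sides. So sub: (((x + 6) - 3)^2) - 9 = 91.
Step 2. [(((x + 6) - 3)^2) - 9 = 91] the outer -9 inverts by adding 9 ⇒ sub: ((x + 6) - 3)^2 = 100.
Step 3. [((x + 6) - 3)^2 = 100] LHS squared, RHS 100 ≥ 0: apply √ (±) ⇒ sqrt: (x + 6) - 3 = 10 or -10.
Step 4. [(x + 6) - 3 = 10 or -10] peel the -3: add 3 from each side ⇒ sub: x + 6 = 13 or -7.
Step 5. [x + 6 = 13 or -7] subtract 6: x sits inside (… + 6), so sub: x = 7 or -13.

Answer: x ∈ {-13, 7}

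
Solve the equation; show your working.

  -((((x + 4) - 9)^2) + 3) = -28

Step 1. [-((((x + 4) - 9)^2) + 3) = -28] flip signs both sides. So neg: (((x + 4) - 9)^2) + 3 = 28.
Step 2. [(((x + 4) - 9)^2) + 3 = 28] peel the +3: subtract 3 from each side, so sub: ((x + 4) - 9)^2 = 25.
Step 3. [((x + 4) - 9)^2 = 25] LHS squared, RHS 25 ≥ 0: apply √ (±). So sqrt: (x + 4) - 9 = 5 or -5.
Step 4. [(x + 4) - 9 = 5 or -5] peel the -9: add 9 from each side, so sub: x + 4 = 14 or 4.
Step 5. [x + 4 = 14 or 4] peel the +4: subtract 4 from each side, so sub: x = 10 or 0.

Answer: x ∈ {0, 10}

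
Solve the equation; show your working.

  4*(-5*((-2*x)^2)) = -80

Step 1. [4*(-5*((-2*x)^2)) = -80] 4 out front; divide by 4 ⇒ div: -5*((-2*x)^2) = -20.
Step 2. [-5*((-2*x)^2) = -20] -5 out front; divide by -5. So div: (-2*x)^2 = 4.
Step 3. [(-2*x)^2 = 4] √ both sides: 4 ≥ 0 gives two branches. So sqrt: -2*x = 2 or -2.
Step 4. [-2*x = 2 or -2] LHS = -2·(…); ÷-2 both sides, so div: x = -1 or 1.

Answer: x ∈ {-1, 1}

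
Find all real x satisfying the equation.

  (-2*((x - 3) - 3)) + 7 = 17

Step 1. [(-2*((x - 3) - 3)) + 7 = 17] the outer +7 inverts by subtracting 7 ⇒ sub: -2*((x - 3) - 3) = 10.
Step 2. [-2*((x - 3) - 3) = 10] divide by the outer -2, so div: (x - 3) - 3 = -5.
Step 3. [(x - 3) - 3 = -5] 3 comes off first (add 3). So sub: x - 3 = -2.
Step 4. [x - 3 = -2] the outer -3 inverts by adding 3 ⇒ sub: x = 1.

Answer: x ∈ {1}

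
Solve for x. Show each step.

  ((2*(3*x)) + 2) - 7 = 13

Step 1. [((2*(3*x)) + 2) - 7 = 13] the outer -7 inverts by adding 7 ⇒ sub: (2*(3*x)) + 2 = 20.
Step 2. [(2*(3*x)) + 2 = 20] 2 comes off first (subtract 2), so sub: 2*(3*x) = 18.
Step 3. [2*(3*x) = 18] divide by the outer 2 ⇒ div: 3*x = 9.
Step 4. [3*x = 9] leading coefficient 3: divide by 3, so div: x = 3.

Answer: x ∈ {3}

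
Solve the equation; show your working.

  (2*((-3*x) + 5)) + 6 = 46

Step 1. [(2*((-3*x) + 5)) + 6 = 46] 2 | LHS and 2 | 46: pull 2 out ⇒ factor: ((-3*x) + 5) + 3 = 23.
Step 2. [((-3*x) + 5) + 3 = 23] +3 is outermost — subtract 3 both sides ⇒ sub: (-3*x) + 5 = 20.
Step 3. [(-3*x) + 5 = 20] peel the +5: subtract 5 from each side ⇒ sub: -3*x = 15.
Step 4. [-3*x = 15] divide by the outer -3 ⇒ div: x = -5.

Answer: x ∈ {-5}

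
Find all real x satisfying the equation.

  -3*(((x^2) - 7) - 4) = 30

Step 1. [-3*(((x^2) - 7) - 4) = 30] -3·(inner) — divide through by -3, so div: ((x^2) - 7) - 4 = -10.
Step 2. [((x^2) - 7) - 4 = -10] 4 comes off first (add 4) ⇒ sub: (x^2) - 7 = -6.
Step 3. [(x^2) - 7 = -6] peel the -7: add 7 from each side ⇒ sub: x^2 = 1.
Step 4. [x^2 = 1] √ both sides: 1 ≥ 0 gives two branches, so sqrt: x = 1 or -1.

Answer: x ∈ {-1, 1}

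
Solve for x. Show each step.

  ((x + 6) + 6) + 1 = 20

Step 1. [((x + 6) + 6) + 1 = 20] peel the +1: subtract 1 from each side, so sub: (x + 6) + 6 = 19.
Step 2. [(x + 6) + 6 = 19] the outer +6 inverts by subtracting 6, so sub: x + 6 = 13.
Step 3. [x + 6 = 13] peel the +6: subtract 6 from each side. So sub: x = 7.

Answer: x ∈ {7}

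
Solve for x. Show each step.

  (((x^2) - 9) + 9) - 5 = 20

Step 1. [(((x^2) - 9) + 9) - 5 = 20] 5 comes off first (add 5) ⇒ sub: ((x^2) - 9) + 9 = 25.
Step 2. [((x^2) - 9) + 9 = 25] 9 comes off first (subtract 9), so sub: (x^2) - 9 = 16.
Step 3. [(x^2) - 9 = 16] -9 is outermost — add 9 both sides, so sub: x^2 = 25.
Step 4. [x^2 = 25] √ both sides: 25 ≥ 0 gives two branches. So sqrt: x = 5 or -5.

Answer: x ∈ {-5, 5}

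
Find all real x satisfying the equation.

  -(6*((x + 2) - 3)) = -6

Step 1. [-(6*((x + 2) - 3)) = -6] flip signs both sides ⇒ neg: 6*((x + 2) - 3) = 6.
Step 2. [6*((x + 2) - 3) = 6] leading coefficient 6: divide by 6 ⇒ div: (x + 2) - 3 = 1.
Step 3. [(x + 2) - 3 = 1] 3 comes off first (add 3) ⇒ sub: x + 2 = 4.
Step 4. [x + 2 = 4] +2 is outermost — subtract 2 both sides, so sub: x = 2.

Answer: x ∈ {2}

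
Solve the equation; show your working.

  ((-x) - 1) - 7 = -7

Step 1. [((-x) - 1) - 7 = -7] -7 is outermost — add 7 both sides, so sub: (-x) - 1 = 0.
Step 2. [(-x) - 1 = 0] 1 comes off first (add 1). So sub: -x = 1.
Step 3. [-x = 1] flip signs both sides ⇒ neg: x = -1.

Answer: x ∈ {-1}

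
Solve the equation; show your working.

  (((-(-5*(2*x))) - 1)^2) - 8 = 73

Step 1. [(((-(-5*(2*x))) - 1)^2) - 8 = 73] -8 is outermost — add 8 both sides ⇒ sub: ((-(-5*(2*x))) - 1)^2 = 81.
Step 2. [((-(-5*(2*x))) - 1)^2 = 81] LHS squared, RHS 81 ≥ 0: apply √ (±), so sqrt: (-(-5*(2*x))) - 1 = 9 or -9.
Step 3. [(-(-5*(2*x))) - 1 = 9 or -9] add 1: x sits inside (… - 1) ⇒ sub: -(-5*(2*x)) = 10 or -8.
Step 4. [-(-5*(2*x)) = 10 or -8] leading − — multiply by −1. So neg: -5*(2*x) = -10 or 8.
Step 5. [-5*(2*x) = -10 or 8] divide by the outer -5. So div: 2*x = 2 or -8/5.
Step 6. [2*x = 2 or -8/5] divide by the outer 2, so div: x = 1 or -4/5.

Answer: x ∈ {-4/5, 1}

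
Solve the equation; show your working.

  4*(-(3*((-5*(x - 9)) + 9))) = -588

Step 1. [4*(-(3*((-5*(x - 9)) + 9))) = -588] LHS = 4·(…); ÷4 both sides. So div: -(3*((-5*(x - 9)) + 9)) = -147.
Step 2. [-(3*((-5*(x - 9)) + 9)) = -147] flip signs both sides, so neg: 3*((-5*(x - 9)) + 9) = 147.
Step 3. [3*((-5*(x - 9)) + 9) = 147] 3 out front; divide by 3. So div: (-5*(x - 9)) + 9 = 49.
Step 4. [(-5*(x - 9)) + 9 = 49] +9 is outermost — subtract 9 both sides, so sub: -5*(x - 9) = 40.
Step 5. [-5*(x - 9) = 40] divide by the outer -5 ⇒ div: x - 9 = -8.
Step 6. [x - 9 = -8] the outer -9 inverts by adding 9. So sub: x = 1.

Answer: x ∈ {1}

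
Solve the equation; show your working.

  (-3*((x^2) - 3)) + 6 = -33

Step 1. [(-3*((x^2) - 3)) + 6 = -33] +6 is outermost — subtract 6 both sides, so sub: -3*((x^2) - 3) = -39.
Step 2. [-3*((x^2) - 3) = -39] -3·(inner) — divide through by -3, so div: (x^2) - 3 = 13.
Step 3. [(x^2) - 3 = 13] peel the -3: add 3 from each side ⇒ sub: x^2 = 16.
Step 4. [x^2 = 16] √ both sides: 16 ≥ 0 gives two branches. So sqrt: x = 4 or -4.

Answer: x ∈ {-4, 4}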